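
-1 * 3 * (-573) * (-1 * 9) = -15471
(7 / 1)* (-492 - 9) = -3507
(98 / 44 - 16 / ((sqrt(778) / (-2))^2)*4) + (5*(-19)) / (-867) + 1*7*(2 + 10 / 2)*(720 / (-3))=-87241785935 / 7419786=-11757.99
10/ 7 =1.43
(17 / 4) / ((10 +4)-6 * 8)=-1 / 8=-0.12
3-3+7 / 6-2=-5 / 6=-0.83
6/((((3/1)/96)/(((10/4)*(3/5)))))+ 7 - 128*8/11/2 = 2733/11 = 248.45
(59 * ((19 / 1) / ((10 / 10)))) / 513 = 59 / 27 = 2.19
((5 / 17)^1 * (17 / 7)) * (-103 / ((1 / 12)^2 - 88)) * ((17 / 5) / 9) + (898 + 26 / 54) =2152456955 / 2394819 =898.80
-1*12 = -12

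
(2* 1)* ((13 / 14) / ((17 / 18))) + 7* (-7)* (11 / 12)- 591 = -905281 / 1428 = -633.95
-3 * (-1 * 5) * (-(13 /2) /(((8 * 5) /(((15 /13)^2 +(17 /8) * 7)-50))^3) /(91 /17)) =694875651472317 /63265950924800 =10.98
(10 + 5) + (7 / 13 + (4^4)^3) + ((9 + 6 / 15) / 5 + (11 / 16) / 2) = 174483231127 / 10400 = 16777233.76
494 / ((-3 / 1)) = -494 / 3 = -164.67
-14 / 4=-7 / 2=-3.50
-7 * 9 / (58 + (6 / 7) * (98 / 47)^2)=-139167 / 136354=-1.02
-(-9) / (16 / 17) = 153 / 16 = 9.56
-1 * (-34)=34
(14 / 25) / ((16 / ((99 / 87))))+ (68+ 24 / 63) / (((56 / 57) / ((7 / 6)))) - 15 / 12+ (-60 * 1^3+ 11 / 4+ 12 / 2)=3500801 / 121800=28.74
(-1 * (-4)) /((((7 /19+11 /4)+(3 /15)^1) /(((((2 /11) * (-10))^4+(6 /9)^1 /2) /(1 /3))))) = 751854320 /18462301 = 40.72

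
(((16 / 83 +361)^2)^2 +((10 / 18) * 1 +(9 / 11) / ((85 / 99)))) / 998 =617916800975755880399 / 36233004333870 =17053976.40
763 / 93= 8.20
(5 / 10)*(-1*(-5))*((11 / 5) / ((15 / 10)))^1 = 11 / 3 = 3.67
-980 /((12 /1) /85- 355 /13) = 1082900 /30019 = 36.07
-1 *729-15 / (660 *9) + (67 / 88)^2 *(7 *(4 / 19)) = -728.15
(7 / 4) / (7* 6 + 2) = 7 / 176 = 0.04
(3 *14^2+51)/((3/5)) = 1065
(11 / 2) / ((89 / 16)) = 88 / 89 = 0.99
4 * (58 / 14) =116 / 7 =16.57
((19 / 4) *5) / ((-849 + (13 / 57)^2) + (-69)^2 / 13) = -4012515 / 81554108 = -0.05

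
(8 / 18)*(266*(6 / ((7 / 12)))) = 1216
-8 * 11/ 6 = -44/ 3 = -14.67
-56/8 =-7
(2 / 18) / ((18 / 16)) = 8 / 81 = 0.10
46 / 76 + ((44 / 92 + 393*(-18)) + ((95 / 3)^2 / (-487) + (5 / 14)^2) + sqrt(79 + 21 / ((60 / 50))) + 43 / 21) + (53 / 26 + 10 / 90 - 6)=-11512213728047 / 1626788436 + sqrt(386) / 2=-7066.83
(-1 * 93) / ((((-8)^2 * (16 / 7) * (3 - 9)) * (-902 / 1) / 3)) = -651 / 1847296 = -0.00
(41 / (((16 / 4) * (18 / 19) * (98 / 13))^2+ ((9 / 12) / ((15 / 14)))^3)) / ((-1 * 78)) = -96206500 / 149424186261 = -0.00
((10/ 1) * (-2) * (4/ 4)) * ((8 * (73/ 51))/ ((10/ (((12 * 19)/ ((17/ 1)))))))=-88768/ 289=-307.16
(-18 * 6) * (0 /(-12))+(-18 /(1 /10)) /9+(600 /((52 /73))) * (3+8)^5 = 1763508190 /13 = 135654476.15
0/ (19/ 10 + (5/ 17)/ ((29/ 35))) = 0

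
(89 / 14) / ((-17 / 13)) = -1157 / 238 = -4.86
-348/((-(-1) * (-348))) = 1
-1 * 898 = -898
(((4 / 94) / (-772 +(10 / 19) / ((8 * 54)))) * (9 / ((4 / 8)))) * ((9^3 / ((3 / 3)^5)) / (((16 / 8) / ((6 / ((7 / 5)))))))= -1.55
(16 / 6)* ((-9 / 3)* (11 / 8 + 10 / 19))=-289 / 19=-15.21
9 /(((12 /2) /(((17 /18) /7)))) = 17 /84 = 0.20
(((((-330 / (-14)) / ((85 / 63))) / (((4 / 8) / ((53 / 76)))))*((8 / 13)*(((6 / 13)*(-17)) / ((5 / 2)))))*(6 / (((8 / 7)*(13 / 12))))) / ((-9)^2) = -587664 / 208715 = -2.82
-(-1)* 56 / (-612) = -14 / 153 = -0.09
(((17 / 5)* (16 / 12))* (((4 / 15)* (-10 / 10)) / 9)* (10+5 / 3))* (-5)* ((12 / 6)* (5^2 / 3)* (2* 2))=380800 / 729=522.36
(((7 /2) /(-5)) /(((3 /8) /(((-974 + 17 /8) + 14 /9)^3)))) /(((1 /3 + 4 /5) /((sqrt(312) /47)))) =2386930272430529*sqrt(78) /37278144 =565500186.13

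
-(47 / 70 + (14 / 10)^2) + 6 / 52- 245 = -563099 / 2275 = -247.52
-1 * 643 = -643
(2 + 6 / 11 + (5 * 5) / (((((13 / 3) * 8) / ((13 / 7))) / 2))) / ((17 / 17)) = 1609 / 308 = 5.22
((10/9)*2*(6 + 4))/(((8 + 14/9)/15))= 1500/43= 34.88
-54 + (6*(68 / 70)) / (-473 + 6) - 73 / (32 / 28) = -15414967 / 130760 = -117.89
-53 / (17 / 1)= -53 / 17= -3.12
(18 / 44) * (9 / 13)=81 / 286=0.28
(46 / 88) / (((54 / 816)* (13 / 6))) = 1564 / 429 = 3.65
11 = 11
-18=-18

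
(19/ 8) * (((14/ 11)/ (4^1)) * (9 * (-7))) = -8379/ 176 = -47.61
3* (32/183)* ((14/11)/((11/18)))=8064/7381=1.09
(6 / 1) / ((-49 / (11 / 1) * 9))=-22 / 147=-0.15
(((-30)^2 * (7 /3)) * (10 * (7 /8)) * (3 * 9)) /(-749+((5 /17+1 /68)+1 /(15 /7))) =-72292500 /109027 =-663.07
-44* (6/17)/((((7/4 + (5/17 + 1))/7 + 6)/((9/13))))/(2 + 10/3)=-4158/13273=-0.31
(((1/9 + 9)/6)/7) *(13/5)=533/945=0.56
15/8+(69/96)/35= 2123/1120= 1.90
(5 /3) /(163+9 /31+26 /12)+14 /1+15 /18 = 548167 /36930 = 14.84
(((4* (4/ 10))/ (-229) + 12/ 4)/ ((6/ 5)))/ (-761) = -3427/ 1045614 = -0.00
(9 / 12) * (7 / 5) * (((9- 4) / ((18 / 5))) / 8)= 35 / 192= 0.18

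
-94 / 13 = -7.23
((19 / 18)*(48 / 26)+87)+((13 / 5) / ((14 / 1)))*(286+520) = 325736 / 1365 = 238.63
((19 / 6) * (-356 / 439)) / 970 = -1691 / 638745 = -0.00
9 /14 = 0.64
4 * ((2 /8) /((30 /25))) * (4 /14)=5 /21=0.24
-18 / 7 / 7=-18 / 49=-0.37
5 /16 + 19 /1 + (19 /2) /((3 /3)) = 461 /16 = 28.81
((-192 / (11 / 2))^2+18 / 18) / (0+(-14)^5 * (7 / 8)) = -147577 / 56942116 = -0.00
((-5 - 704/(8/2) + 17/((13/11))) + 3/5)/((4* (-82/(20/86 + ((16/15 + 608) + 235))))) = 1958829081/4583800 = 427.34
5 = 5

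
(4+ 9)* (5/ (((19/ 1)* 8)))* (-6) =-195/ 76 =-2.57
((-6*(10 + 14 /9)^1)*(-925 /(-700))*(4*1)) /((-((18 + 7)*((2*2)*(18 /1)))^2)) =481 /4252500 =0.00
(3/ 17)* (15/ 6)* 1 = 15/ 34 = 0.44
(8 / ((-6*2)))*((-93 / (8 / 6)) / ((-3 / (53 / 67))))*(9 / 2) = -14787 / 268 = -55.18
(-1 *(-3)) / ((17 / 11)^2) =1.26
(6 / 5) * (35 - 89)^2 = 17496 / 5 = 3499.20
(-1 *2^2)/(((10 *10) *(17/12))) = -12/425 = -0.03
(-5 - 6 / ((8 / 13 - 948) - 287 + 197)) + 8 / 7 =-181788 / 47201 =-3.85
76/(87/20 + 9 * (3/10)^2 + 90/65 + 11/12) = 296400/29099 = 10.19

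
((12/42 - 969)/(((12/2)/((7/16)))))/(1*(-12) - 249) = 6781/25056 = 0.27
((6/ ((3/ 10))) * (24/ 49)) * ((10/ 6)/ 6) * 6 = 800/ 49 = 16.33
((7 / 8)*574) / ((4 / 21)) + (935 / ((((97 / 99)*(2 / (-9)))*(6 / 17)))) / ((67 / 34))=-367844529 / 103984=-3537.51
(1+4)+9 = 14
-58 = -58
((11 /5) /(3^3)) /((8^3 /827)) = 0.13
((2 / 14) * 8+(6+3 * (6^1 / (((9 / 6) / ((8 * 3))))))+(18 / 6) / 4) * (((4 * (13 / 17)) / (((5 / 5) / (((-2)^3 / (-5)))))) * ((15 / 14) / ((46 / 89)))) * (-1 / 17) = -57514470 / 325703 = -176.59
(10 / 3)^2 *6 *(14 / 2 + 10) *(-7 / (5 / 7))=-33320 / 3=-11106.67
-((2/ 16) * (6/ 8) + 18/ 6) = -99/ 32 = -3.09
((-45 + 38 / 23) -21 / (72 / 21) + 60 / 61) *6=-1632729 / 5612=-290.94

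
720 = 720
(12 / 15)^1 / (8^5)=1 / 40960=0.00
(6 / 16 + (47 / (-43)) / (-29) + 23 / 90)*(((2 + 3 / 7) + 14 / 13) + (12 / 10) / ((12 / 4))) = 2.61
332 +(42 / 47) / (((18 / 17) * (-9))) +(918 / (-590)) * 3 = 122503342 / 374355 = 327.24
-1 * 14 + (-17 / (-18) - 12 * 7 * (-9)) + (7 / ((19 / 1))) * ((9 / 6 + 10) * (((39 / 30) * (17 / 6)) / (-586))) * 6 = 1488629591 / 2004120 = 742.78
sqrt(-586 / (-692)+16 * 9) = sqrt(17340482) / 346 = 12.04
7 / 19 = 0.37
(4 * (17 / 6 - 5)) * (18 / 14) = -78 / 7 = -11.14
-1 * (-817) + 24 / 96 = 3269 / 4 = 817.25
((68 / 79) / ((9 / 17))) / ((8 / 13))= 3757 / 1422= 2.64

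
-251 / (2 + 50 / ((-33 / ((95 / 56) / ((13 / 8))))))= -753753 / 1256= -600.12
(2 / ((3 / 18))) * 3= 36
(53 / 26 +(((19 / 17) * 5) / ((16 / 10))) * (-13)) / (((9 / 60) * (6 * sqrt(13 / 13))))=-42595 / 884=-48.18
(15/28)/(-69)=-5/644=-0.01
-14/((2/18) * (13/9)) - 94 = -181.23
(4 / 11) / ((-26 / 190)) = -380 / 143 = -2.66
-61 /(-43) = 61 /43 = 1.42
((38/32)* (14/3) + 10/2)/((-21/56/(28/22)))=-322/9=-35.78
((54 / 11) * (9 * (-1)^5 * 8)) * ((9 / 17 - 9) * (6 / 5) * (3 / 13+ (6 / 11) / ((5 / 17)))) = 5008614912 / 668525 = 7492.04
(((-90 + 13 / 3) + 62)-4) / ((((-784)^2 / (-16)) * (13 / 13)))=83 / 115248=0.00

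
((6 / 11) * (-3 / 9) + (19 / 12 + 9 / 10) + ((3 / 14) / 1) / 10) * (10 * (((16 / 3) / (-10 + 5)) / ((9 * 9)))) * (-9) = 2.75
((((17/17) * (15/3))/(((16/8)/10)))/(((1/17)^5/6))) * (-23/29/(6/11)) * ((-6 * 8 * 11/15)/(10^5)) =3951462031/36250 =109005.85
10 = 10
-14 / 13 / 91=-2 / 169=-0.01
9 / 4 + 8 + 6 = 65 / 4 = 16.25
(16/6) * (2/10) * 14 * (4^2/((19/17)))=30464/285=106.89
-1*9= -9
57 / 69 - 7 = -142 / 23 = -6.17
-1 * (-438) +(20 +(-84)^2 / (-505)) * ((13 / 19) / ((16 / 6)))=8434899 / 19190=439.55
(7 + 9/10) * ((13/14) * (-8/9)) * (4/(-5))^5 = 2103296/984375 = 2.14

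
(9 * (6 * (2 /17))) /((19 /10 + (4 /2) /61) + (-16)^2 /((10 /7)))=65880 /1878347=0.04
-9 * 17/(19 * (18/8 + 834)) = -204/21185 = -0.01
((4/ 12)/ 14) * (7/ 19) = 0.01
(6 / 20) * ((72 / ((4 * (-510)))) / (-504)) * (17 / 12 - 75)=-883 / 571200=-0.00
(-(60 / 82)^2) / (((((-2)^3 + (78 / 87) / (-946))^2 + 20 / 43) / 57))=-9652407365700 / 20394492891941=-0.47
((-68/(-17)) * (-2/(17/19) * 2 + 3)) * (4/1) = -400/17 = -23.53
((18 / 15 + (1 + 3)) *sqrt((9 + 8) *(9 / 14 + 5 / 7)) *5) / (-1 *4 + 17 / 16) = -208 *sqrt(4522) / 329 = -42.51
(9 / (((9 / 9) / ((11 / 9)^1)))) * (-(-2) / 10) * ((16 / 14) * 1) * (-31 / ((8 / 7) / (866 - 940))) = 25234 / 5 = 5046.80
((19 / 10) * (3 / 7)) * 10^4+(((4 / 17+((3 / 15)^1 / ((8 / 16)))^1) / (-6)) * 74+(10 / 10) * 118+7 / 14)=9821691 / 1190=8253.52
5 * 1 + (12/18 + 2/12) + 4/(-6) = 31/6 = 5.17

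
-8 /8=-1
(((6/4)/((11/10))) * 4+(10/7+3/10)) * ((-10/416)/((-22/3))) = 16593/704704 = 0.02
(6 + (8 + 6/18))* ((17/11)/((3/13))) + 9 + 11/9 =3505/33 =106.21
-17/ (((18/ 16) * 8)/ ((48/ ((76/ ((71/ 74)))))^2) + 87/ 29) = -342788/ 554701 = -0.62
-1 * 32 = -32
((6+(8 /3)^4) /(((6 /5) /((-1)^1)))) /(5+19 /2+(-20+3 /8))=91640 /9963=9.20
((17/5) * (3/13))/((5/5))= 51/65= 0.78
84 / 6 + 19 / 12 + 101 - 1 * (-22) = 1663 / 12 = 138.58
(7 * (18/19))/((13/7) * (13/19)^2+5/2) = 33516/17029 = 1.97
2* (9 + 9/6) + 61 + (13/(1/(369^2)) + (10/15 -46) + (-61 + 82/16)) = 42481771/24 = 1770073.79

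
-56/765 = -0.07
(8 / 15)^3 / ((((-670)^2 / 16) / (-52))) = -106496 / 378759375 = -0.00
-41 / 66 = -0.62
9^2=81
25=25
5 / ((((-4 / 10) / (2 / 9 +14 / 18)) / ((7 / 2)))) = -175 / 4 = -43.75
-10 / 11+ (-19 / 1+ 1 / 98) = -21451 / 1078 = -19.90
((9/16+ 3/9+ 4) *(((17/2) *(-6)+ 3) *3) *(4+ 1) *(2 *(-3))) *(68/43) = 1438200/43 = 33446.51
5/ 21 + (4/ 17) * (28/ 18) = 647/ 1071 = 0.60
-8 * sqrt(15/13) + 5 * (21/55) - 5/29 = 554/319 - 8 * sqrt(195)/13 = -6.86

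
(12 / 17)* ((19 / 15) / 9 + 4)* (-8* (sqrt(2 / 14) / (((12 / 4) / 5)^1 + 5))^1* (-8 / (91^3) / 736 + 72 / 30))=-4208649682* sqrt(7) / 2939796405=-3.79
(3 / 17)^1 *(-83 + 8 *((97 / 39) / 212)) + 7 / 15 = -14.16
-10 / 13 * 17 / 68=-5 / 26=-0.19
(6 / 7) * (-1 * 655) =-3930 / 7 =-561.43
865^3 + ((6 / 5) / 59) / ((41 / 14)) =7828060889459 / 12095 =647214625.01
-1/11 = -0.09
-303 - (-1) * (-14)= -317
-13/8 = -1.62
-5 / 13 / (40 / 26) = -0.25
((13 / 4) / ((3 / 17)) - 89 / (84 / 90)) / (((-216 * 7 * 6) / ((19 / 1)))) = 122797 / 762048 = 0.16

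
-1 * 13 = -13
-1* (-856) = 856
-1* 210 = -210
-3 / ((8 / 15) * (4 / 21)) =-945 / 32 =-29.53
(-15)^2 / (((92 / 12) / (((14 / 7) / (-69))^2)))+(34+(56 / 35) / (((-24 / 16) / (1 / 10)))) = 30951014 / 912525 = 33.92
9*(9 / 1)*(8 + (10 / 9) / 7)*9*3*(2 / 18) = 13878 / 7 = 1982.57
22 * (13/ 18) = 143/ 9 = 15.89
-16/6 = -8/3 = -2.67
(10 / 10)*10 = 10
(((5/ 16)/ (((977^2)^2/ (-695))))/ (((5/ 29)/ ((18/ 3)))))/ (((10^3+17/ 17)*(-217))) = 0.00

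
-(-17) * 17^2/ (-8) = -4913/ 8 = -614.12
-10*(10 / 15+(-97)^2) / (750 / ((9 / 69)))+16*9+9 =235696 / 1725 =136.64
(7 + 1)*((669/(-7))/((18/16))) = -14272/21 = -679.62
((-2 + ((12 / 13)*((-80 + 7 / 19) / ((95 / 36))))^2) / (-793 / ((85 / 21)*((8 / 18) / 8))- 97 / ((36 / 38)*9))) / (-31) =1173514273918524 / 166307404962171785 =0.01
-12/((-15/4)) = 16/5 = 3.20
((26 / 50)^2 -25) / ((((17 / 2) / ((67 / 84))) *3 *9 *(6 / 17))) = -12328 / 50625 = -0.24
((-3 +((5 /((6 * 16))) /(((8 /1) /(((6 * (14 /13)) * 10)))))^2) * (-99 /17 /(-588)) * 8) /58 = -16121919 /4180513792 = -0.00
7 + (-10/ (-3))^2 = 18.11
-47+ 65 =18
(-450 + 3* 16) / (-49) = 402 / 49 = 8.20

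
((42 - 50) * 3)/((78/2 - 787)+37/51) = 1224/38111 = 0.03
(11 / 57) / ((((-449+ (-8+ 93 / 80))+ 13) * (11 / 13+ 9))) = -715 / 16154712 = -0.00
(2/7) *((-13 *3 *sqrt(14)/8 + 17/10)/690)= 17/24150 - 13 *sqrt(14)/6440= -0.01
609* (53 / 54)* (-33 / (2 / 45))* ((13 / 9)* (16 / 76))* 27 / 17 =-69234165 / 323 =-214347.26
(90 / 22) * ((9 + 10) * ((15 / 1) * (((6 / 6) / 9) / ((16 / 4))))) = 1425 / 44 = 32.39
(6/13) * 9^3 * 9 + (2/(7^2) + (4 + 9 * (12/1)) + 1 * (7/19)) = 38010235/12103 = 3140.56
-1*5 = -5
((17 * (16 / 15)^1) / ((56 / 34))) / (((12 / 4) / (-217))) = -35836 / 45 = -796.36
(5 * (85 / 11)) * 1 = 425 / 11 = 38.64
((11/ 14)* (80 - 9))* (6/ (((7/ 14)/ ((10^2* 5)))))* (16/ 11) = 3408000/ 7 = 486857.14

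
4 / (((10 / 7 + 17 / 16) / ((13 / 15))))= 5824 / 4185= 1.39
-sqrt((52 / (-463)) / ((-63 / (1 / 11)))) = -2 * sqrt(463463) / 106953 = -0.01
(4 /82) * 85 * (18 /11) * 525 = 1606500 /451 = 3562.08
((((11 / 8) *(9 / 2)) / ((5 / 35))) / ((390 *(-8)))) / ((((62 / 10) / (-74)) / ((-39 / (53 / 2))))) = -25641 / 105152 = -0.24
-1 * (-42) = 42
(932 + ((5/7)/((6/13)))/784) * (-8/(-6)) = 30688961/24696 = 1242.67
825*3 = 2475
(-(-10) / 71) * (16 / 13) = 0.17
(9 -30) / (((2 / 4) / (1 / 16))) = -21 / 8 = -2.62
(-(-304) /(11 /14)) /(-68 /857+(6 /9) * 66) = 455924 /51755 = 8.81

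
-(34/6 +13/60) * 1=-353/60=-5.88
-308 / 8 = -77 / 2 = -38.50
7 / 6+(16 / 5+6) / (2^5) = 349 / 240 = 1.45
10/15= 2/3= 0.67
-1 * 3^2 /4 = -9 /4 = -2.25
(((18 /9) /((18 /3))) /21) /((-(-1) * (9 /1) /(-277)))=-277 /567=-0.49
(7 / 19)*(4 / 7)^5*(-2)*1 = -0.04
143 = 143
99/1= 99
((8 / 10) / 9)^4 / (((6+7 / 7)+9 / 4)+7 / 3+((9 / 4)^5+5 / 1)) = 262144 / 311771885625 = 0.00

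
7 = 7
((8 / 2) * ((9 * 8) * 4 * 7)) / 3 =2688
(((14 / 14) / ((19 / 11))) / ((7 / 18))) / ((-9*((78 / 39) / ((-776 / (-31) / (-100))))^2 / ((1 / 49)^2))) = -206998 / 191799383125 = -0.00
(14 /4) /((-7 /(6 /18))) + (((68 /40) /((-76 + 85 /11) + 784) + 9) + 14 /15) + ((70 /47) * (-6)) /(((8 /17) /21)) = -863669125 /2220186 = -389.01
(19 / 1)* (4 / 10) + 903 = 4553 / 5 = 910.60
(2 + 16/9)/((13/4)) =136/117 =1.16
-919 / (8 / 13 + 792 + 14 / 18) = -107523 / 92827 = -1.16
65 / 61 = 1.07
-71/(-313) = 71/313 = 0.23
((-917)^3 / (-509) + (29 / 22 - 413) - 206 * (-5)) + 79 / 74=313964065501 / 207163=1515541.22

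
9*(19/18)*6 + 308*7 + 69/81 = 59774/27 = 2213.85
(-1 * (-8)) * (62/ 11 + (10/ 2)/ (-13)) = 6008/ 143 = 42.01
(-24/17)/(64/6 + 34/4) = -144/1955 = -0.07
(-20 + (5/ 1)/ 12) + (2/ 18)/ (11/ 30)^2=-18.76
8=8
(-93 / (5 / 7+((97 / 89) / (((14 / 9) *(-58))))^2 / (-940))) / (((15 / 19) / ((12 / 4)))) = -1734948031677504 / 3506644948271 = -494.76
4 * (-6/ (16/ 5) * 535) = -8025/ 2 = -4012.50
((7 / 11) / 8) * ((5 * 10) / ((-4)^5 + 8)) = -175 / 44704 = -0.00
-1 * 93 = -93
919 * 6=5514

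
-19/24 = -0.79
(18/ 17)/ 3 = 6/ 17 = 0.35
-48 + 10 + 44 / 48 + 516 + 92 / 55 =317189 / 660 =480.59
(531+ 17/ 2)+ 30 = 1139/ 2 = 569.50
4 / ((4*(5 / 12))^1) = 2.40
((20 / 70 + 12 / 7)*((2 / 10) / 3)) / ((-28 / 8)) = -4 / 105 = -0.04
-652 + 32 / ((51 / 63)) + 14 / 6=-31117 / 51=-610.14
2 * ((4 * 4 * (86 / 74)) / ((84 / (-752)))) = -258688 / 777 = -332.93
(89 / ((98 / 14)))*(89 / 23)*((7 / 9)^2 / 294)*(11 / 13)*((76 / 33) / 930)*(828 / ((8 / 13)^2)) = 1956487 / 4218480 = 0.46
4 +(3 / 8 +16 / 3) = 233 / 24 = 9.71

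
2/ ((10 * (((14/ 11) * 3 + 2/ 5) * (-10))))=-11/ 2320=-0.00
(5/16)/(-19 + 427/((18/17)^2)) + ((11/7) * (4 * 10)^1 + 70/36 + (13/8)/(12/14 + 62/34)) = 42516753373/650017368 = 65.41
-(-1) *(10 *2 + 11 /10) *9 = 1899 /10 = 189.90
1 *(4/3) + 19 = 61/3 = 20.33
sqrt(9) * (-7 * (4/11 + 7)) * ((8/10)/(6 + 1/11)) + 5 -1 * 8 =-7809/335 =-23.31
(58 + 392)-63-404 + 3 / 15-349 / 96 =-9809 / 480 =-20.44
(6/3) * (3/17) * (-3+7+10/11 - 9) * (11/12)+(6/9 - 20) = -2107/102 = -20.66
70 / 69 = 1.01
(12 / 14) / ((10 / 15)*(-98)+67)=18 / 35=0.51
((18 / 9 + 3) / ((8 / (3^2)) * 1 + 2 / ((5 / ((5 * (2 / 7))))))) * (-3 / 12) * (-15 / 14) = 675 / 736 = 0.92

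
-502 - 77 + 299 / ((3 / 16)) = 1015.67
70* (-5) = -350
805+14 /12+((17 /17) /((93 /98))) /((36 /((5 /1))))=674884 /837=806.31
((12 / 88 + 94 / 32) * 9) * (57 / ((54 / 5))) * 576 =925110 / 11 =84100.91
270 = 270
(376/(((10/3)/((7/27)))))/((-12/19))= -6251/135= -46.30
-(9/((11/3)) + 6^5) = -85563/11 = -7778.45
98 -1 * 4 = 94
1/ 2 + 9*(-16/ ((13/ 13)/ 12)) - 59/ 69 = -238513/ 138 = -1728.36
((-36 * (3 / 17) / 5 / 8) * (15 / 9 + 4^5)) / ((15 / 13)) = -7059 / 50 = -141.18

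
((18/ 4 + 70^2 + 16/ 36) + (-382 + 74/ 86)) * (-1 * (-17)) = 59524225/ 774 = 76904.68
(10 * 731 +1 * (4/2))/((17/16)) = 116992/17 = 6881.88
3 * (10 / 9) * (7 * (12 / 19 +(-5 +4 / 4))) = -4480 / 57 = -78.60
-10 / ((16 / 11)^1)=-55 / 8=-6.88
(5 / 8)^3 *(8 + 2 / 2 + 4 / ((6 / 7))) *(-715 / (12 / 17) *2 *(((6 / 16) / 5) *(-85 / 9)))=1059004375 / 221184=4787.89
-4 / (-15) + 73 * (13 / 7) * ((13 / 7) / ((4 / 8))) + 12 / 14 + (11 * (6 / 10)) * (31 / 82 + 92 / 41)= 31459717 / 60270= 521.98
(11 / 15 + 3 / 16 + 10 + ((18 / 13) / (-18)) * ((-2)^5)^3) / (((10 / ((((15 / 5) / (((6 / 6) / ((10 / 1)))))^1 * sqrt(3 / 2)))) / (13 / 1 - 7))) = 23695179 * sqrt(6) / 1040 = 55808.75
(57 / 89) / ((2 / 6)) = 171 / 89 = 1.92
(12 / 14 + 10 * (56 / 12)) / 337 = 998 / 7077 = 0.14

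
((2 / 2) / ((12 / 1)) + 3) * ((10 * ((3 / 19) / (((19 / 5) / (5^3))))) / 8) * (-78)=-4509375 / 2888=-1561.42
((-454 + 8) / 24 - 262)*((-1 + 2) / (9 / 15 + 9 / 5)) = -16835 / 144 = -116.91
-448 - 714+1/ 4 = -4647/ 4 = -1161.75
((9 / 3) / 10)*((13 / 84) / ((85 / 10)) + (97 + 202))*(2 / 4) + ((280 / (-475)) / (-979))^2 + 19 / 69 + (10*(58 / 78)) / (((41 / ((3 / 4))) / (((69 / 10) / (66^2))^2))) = 79377870266491468283257 / 1758945770322121180800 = 45.13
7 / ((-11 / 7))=-4.45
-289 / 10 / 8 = -3.61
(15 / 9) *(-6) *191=-1910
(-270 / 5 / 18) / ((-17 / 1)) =3 / 17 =0.18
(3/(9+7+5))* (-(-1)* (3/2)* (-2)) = -3/7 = -0.43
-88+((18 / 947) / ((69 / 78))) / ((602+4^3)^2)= -88.00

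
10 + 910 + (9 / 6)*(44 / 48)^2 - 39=882.26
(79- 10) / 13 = 69 / 13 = 5.31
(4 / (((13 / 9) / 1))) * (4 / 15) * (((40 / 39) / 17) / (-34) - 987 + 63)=-166630784 / 244205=-682.34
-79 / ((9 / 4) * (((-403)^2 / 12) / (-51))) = 21488 / 162409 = 0.13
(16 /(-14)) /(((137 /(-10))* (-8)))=-10 /959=-0.01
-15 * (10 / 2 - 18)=195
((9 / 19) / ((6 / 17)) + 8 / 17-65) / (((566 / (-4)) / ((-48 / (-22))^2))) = 23511744 / 11060489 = 2.13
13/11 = 1.18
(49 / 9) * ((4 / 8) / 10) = 49 / 180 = 0.27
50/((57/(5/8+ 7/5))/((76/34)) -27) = -1350/389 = -3.47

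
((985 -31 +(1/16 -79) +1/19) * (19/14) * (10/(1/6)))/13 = 570075/104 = 5481.49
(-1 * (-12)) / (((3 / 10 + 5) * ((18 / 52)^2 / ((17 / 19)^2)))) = 15.13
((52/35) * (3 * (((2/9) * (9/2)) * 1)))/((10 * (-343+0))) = -78/60025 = -0.00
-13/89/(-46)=13/4094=0.00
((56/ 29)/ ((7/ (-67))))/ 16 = -67/ 58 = -1.16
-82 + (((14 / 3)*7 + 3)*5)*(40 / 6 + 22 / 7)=1667.37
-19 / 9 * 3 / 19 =-0.33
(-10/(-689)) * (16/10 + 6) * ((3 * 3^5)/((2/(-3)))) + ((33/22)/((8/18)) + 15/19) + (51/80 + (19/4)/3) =-358901747/3141840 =-114.23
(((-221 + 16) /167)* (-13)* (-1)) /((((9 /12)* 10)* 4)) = -533 /1002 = -0.53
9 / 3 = 3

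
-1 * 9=-9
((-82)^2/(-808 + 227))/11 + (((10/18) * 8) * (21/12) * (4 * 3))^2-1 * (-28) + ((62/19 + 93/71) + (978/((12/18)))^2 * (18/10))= 1506277754265406/387965655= 3882502.83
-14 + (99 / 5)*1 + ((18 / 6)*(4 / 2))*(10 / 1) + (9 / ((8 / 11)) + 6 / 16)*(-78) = -928.70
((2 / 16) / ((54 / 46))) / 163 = 23 / 35208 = 0.00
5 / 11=0.45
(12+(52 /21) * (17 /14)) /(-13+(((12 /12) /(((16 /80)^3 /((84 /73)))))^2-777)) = 0.00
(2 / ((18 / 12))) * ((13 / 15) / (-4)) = -13 / 45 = -0.29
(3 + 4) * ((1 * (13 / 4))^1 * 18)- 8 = 803 / 2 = 401.50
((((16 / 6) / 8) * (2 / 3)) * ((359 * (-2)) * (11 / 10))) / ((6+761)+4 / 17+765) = -6103 / 53280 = -0.11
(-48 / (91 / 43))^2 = 4260096 / 8281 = 514.44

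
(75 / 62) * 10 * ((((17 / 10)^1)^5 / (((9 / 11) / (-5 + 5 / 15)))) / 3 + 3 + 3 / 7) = -668102923 / 2343600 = -285.08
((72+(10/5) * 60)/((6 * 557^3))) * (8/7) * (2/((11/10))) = 5120/13306269361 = 0.00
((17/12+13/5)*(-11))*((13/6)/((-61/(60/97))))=34463/35502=0.97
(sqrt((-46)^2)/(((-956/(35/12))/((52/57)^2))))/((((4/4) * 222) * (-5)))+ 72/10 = 7.20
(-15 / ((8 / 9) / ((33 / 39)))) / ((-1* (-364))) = -1485 / 37856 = -0.04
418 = 418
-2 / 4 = -1 / 2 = -0.50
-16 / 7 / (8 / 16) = -32 / 7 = -4.57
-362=-362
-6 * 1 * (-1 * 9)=54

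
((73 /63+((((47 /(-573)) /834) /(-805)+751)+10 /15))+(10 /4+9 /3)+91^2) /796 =11.36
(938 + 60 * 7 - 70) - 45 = 1243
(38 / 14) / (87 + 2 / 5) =5 / 161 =0.03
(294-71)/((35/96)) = 21408/35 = 611.66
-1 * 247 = -247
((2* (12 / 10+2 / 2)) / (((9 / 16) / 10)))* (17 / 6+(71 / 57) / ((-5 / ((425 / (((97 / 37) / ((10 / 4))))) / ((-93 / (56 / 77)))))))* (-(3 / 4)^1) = -212.54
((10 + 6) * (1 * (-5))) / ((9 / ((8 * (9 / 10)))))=-64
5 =5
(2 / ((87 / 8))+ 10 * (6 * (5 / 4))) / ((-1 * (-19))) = 6541 / 1653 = 3.96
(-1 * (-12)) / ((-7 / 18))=-216 / 7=-30.86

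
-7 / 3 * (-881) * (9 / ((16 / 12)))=55503 / 4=13875.75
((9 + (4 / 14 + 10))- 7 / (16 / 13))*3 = 4569 / 112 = 40.79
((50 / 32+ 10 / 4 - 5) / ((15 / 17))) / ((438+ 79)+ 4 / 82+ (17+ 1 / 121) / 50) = -2108425 / 1026706624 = -0.00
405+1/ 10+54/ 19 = 77509/ 190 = 407.94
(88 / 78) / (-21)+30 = 24526 / 819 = 29.95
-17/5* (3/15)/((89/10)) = -34/445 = -0.08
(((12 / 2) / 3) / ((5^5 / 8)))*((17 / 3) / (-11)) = -272 / 103125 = -0.00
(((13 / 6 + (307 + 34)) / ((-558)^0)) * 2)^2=4239481 / 9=471053.44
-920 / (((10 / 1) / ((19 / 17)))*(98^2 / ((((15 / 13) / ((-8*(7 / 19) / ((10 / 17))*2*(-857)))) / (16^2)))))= -622725 / 110826130315264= -0.00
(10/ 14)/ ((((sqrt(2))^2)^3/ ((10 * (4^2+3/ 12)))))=14.51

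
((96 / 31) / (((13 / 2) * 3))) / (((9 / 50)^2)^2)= 400000000 / 2644083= 151.28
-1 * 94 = -94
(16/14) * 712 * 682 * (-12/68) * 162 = -1887950592/119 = -15865131.03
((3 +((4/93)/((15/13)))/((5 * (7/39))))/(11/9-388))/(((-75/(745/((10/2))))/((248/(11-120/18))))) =3000264/3355625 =0.89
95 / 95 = 1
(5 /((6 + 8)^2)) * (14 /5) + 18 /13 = 265 /182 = 1.46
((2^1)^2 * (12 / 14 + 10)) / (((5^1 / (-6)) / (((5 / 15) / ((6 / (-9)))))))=912 / 35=26.06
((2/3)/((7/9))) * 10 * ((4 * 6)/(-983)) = -1440/6881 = -0.21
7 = 7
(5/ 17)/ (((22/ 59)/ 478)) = 70505/ 187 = 377.03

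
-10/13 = -0.77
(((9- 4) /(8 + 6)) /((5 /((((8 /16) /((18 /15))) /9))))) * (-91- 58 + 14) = -25 /56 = -0.45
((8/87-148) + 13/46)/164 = -590797/656328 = -0.90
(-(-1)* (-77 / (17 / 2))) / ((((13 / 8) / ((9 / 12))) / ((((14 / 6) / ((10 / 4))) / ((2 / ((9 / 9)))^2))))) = -1078 / 1105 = -0.98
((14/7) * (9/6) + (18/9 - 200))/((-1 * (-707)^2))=195/499849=0.00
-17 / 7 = -2.43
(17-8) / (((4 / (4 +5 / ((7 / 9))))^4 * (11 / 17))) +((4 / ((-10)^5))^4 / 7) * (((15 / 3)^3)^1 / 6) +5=320708272924804687503773 / 495206250000000000000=647.63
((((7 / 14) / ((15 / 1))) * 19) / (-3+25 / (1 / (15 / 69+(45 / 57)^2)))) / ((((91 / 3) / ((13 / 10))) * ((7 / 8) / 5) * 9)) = 0.00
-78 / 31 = -2.52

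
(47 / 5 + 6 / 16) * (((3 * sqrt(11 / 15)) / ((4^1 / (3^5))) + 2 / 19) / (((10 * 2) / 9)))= 3519 / 7600 + 855117 * sqrt(165) / 16000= 686.97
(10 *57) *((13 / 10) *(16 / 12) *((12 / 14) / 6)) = 988 / 7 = 141.14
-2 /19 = -0.11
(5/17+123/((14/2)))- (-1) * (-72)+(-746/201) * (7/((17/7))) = -64.83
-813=-813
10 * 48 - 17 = 463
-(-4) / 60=1 / 15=0.07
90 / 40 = 2.25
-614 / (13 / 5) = -3070 / 13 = -236.15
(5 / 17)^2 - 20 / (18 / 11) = -31565 / 2601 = -12.14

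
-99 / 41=-2.41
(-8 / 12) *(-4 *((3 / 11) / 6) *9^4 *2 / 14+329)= -24422 / 231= -105.72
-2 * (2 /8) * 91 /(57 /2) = -91 /57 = -1.60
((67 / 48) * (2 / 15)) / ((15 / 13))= 871 / 5400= 0.16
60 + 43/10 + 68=1323/10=132.30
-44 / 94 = -22 / 47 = -0.47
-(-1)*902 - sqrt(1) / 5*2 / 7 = 31568 / 35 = 901.94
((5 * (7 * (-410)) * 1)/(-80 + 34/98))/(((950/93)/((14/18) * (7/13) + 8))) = 429413705/2892123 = 148.48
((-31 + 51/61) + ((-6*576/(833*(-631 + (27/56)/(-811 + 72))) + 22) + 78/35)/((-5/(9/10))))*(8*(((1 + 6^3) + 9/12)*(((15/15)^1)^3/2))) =-712552363141299512/23694583716125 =-30072.37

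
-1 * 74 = -74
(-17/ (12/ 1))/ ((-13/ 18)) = 51/ 26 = 1.96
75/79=0.95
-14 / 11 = -1.27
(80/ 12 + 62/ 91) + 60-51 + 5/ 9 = 13844/ 819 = 16.90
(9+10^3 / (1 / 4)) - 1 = 4008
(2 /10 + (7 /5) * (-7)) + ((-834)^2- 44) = 3477512 /5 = 695502.40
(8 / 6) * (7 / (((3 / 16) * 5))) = 448 / 45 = 9.96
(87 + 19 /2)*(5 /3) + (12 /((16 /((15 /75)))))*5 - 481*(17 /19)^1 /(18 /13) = -102079 /684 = -149.24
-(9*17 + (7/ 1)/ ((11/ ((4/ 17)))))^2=-820192321/ 34969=-23454.84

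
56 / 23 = 2.43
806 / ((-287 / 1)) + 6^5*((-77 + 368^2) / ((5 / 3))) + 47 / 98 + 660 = 12686345223303 / 20090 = 631475620.87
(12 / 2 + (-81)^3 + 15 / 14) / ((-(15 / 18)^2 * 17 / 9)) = 48211686 / 119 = 405140.22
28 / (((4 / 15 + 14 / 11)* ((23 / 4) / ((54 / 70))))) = 7128 / 2921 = 2.44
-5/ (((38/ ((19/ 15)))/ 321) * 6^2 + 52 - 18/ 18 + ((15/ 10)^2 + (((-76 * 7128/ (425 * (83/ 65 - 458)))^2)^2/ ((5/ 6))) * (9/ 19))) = -433835144124967042397616687500/ 7904414597785926649894609224243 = -0.05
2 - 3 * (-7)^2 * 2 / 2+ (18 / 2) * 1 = -136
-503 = -503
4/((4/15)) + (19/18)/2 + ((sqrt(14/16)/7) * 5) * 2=5 * sqrt(14)/14 + 559/36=16.86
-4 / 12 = -1 / 3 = -0.33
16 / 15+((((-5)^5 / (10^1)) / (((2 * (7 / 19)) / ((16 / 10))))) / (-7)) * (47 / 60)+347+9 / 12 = 416257 / 980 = 424.75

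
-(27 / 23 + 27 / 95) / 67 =-3186 / 146395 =-0.02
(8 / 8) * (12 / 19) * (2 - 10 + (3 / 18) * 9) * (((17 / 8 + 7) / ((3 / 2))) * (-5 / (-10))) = -949 / 76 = -12.49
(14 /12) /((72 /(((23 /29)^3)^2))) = 1036251223 /256963674672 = 0.00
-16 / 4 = -4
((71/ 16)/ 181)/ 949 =71/ 2748304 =0.00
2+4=6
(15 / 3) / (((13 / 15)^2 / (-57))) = -64125 / 169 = -379.44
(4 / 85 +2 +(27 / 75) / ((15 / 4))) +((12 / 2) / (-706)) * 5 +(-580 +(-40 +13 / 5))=-461551488 / 750125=-615.30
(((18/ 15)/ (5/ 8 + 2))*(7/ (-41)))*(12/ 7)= -192/ 1435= -0.13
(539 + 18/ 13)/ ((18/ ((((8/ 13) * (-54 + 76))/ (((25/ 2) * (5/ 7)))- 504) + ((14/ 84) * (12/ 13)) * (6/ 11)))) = -1261745638/ 83655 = -15082.73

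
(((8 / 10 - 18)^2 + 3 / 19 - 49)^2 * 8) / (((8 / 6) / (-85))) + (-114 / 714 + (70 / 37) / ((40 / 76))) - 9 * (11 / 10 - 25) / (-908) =-11226344863431000421 / 360812641000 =-31114056.40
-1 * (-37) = 37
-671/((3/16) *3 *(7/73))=-12440.13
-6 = -6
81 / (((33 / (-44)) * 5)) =-108 / 5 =-21.60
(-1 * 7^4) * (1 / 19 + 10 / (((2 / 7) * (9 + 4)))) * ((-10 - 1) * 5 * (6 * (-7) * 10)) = -37603981800 / 247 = -152242841.30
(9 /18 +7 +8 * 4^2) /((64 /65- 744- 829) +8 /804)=-3540615 /41076502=-0.09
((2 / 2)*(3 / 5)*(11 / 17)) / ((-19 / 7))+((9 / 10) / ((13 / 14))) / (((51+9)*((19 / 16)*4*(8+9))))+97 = 598093 / 6175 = 96.86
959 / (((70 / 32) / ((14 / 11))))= 30688 / 55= 557.96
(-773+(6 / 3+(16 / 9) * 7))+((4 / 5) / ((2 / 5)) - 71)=-7448 / 9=-827.56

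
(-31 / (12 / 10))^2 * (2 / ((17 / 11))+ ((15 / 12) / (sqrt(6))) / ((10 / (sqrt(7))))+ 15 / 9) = 24025 * sqrt(42) / 1728+ 3627775 / 1836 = 2066.02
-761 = -761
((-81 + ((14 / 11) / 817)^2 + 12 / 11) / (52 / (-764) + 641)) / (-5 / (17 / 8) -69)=20955978718415 / 11993213479366746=0.00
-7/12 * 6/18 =-7/36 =-0.19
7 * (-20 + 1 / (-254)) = -35567 / 254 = -140.03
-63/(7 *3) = -3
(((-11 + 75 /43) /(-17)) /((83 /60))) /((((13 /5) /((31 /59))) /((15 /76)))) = 13880250 /884187629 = 0.02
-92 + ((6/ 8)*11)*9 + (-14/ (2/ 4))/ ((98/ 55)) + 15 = -517/ 28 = -18.46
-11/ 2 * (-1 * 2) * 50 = 550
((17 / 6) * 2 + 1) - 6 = 0.67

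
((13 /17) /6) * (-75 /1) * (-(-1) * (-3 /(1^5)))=28.68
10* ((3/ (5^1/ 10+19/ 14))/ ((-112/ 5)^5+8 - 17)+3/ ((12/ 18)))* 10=103097146435950/ 229104784441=450.00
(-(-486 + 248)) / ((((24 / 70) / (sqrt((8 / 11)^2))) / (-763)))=-12711580 / 33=-385199.39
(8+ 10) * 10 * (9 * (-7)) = -11340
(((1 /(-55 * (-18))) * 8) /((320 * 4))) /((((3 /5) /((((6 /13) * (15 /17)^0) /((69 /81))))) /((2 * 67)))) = 201 /263120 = 0.00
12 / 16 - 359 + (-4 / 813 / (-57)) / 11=-730473167 / 2039004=-358.25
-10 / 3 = -3.33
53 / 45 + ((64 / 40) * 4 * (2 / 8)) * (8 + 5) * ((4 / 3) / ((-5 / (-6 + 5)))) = 1513 / 225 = 6.72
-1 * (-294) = 294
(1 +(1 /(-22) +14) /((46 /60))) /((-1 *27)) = -4858 /6831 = -0.71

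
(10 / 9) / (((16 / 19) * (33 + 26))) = 0.02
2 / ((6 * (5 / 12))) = 4 / 5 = 0.80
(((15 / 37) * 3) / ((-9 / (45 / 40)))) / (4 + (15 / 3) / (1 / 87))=-45 / 129944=-0.00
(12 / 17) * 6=72 / 17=4.24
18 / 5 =3.60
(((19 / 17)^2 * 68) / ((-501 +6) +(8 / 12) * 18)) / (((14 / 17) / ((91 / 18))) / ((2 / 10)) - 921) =18772 / 98223363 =0.00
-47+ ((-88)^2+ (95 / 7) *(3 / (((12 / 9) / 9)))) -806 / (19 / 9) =4037897 / 532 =7590.03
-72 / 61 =-1.18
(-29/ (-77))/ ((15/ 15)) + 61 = 4726/ 77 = 61.38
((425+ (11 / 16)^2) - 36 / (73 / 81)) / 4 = 7204737 / 74752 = 96.38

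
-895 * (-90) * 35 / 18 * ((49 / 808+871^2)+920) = 96124730907625 / 808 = 118966251123.30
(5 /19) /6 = 5 /114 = 0.04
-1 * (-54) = 54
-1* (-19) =19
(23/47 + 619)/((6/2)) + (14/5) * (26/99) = 207.23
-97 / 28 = -3.46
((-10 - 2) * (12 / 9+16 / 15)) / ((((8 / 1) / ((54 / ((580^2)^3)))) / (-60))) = 729 / 2379293284000000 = 0.00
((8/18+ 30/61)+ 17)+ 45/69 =234716/12627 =18.59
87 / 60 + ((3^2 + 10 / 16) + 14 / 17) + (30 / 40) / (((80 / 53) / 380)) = 272967 / 1360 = 200.71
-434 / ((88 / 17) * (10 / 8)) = -3689 / 55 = -67.07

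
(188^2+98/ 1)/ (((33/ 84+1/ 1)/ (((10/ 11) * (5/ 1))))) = 1503600/ 13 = 115661.54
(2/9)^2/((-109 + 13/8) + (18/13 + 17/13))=-416/881847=-0.00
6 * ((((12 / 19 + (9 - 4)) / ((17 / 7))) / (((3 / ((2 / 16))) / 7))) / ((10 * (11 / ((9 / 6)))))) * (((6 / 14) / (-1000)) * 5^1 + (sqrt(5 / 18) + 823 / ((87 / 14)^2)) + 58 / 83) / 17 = 5243 * sqrt(10) / 9664160 + 14498174081531 / 202376208144000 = 0.07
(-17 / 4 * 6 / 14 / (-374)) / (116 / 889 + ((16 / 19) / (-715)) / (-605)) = 284673675 / 7627276192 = 0.04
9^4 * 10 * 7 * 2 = 918540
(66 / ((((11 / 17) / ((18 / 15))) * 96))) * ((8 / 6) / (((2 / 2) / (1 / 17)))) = 1 / 10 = 0.10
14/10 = 7/5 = 1.40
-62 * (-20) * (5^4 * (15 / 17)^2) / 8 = 21796875 / 289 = 75421.71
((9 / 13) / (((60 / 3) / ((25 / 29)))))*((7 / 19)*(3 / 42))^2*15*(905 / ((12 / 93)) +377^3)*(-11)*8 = -1591612508475 / 1088776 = -1461836.51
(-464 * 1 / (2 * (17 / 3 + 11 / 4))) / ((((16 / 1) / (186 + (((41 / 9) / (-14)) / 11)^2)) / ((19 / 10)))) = -196876122287 / 323367660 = -608.83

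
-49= -49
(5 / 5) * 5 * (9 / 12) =15 / 4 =3.75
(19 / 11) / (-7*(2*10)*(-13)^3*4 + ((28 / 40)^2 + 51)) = 1900 / 1353408639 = 0.00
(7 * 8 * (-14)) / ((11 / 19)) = -1354.18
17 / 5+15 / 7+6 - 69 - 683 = -25916 / 35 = -740.46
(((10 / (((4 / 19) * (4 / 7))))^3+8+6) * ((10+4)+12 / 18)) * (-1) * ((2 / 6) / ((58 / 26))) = -14018137133 / 11136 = -1258812.60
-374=-374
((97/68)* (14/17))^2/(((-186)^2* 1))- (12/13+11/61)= -10112858200487/9165470260752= -1.10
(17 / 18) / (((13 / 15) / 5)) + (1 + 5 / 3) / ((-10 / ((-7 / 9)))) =19853 / 3510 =5.66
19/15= 1.27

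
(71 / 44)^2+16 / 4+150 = 303185 / 1936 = 156.60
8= 8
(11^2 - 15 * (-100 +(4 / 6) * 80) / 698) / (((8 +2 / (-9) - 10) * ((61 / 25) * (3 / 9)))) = -5748165 / 85156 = -67.50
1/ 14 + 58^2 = 47097/ 14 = 3364.07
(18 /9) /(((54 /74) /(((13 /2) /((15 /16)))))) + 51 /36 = 33079 /1620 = 20.42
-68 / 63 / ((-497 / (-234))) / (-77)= 1768 / 267883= 0.01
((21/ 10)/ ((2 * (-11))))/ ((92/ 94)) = -987/ 10120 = -0.10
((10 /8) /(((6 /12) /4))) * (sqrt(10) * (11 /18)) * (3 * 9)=165 * sqrt(10)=521.78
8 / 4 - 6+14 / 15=-46 / 15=-3.07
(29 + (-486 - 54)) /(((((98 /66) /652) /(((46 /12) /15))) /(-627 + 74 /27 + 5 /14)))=141993753649 /3969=35775700.09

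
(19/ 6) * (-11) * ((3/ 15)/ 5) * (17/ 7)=-3553/ 1050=-3.38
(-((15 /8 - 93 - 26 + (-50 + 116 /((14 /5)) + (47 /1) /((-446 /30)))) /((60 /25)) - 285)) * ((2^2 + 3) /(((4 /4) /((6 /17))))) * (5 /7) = 253774225 /424592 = 597.69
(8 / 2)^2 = 16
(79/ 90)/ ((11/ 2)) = 79/ 495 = 0.16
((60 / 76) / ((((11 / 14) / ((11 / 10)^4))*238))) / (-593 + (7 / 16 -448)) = -0.00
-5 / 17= -0.29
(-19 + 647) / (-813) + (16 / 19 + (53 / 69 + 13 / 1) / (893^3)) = 48818834026 / 700840445997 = 0.07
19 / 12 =1.58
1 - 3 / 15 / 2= 9 / 10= 0.90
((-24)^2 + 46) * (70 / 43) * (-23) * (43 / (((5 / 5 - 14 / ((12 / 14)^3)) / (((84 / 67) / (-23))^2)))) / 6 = 5529928320 / 236745371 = 23.36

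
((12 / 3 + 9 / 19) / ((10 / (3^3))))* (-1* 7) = -3213 / 38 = -84.55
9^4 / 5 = 6561 / 5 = 1312.20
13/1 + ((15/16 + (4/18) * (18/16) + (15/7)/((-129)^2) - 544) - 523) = -654074425/621264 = -1052.81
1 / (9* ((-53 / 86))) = -86 / 477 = -0.18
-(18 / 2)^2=-81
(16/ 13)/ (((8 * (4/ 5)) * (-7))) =-5/ 182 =-0.03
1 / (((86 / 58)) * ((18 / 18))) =29 / 43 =0.67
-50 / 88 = -25 / 44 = -0.57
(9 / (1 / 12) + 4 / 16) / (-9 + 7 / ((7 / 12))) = 36.08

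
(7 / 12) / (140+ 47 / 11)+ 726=13826021 / 19044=726.00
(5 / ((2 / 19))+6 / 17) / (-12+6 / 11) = -17897 / 4284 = -4.18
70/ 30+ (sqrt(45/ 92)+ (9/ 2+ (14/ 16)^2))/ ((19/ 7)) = 21*sqrt(115)/ 874+ 15589/ 3648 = 4.53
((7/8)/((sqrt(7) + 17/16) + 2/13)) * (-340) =15655640/238839 - 12871040 * sqrt(7)/238839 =-77.03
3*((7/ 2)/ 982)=0.01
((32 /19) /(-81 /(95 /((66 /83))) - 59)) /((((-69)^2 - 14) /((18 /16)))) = -14940 /2233753067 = -0.00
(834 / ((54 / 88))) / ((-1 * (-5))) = 271.82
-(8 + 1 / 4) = -33 / 4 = -8.25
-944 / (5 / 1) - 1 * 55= -1219 / 5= -243.80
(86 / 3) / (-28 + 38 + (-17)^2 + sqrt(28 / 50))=14950 / 155931 - 10 * sqrt(14) / 155931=0.10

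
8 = 8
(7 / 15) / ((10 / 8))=28 / 75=0.37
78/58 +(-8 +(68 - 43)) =532/29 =18.34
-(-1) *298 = 298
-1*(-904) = 904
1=1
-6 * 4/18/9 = -4/27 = -0.15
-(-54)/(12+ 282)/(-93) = -3/1519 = -0.00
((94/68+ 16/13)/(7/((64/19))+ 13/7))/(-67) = -258720/26104741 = -0.01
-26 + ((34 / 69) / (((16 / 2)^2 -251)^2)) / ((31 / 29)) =-114397940 / 4399923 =-26.00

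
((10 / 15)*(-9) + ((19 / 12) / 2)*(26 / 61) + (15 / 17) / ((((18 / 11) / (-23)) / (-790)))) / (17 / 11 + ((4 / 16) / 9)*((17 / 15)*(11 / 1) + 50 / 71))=4282426509075 / 835901849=5123.12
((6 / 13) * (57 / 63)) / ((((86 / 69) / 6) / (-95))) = -747270 / 3913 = -190.97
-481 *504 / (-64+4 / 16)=323232 / 85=3802.73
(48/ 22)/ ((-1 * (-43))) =24/ 473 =0.05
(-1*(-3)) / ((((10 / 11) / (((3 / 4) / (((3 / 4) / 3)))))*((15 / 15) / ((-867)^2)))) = 74417211 / 10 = 7441721.10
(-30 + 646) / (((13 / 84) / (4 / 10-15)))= -3777312 / 65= -58112.49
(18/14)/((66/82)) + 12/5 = 1539/385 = 4.00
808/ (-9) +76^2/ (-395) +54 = -179174/ 3555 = -50.40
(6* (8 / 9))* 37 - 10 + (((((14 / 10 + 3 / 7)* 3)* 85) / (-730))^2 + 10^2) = 5635147822 / 19584075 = 287.74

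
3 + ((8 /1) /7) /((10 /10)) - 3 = 8 /7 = 1.14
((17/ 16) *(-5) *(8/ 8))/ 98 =-85/ 1568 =-0.05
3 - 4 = -1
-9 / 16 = -0.56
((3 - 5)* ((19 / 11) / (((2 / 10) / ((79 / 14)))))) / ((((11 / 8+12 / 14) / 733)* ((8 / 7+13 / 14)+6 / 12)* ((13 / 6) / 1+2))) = -61613048 / 20625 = -2987.30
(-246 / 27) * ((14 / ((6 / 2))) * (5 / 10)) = -574 / 27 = -21.26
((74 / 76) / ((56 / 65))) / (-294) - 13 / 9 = -2718287 / 1876896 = -1.45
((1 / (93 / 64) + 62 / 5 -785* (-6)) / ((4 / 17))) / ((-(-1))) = 9334003 / 465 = 20073.12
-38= -38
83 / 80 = 1.04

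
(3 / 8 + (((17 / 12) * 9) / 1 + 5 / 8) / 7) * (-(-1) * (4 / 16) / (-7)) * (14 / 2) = -4 / 7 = -0.57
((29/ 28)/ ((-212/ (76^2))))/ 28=-10469/ 10388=-1.01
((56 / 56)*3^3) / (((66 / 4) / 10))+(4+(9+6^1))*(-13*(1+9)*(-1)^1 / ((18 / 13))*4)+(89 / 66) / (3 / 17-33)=7151.88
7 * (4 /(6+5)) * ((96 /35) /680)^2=576 /13908125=0.00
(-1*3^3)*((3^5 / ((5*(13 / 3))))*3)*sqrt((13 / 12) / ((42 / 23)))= -19683*sqrt(4186) / 1820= -699.71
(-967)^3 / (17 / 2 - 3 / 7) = -12659234882 / 113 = -112028627.27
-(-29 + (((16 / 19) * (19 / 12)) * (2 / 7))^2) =12725 / 441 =28.85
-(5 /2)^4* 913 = -35664.06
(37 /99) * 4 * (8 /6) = 592 /297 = 1.99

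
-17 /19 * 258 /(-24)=731 /76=9.62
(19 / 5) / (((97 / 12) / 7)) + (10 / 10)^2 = 2081 / 485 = 4.29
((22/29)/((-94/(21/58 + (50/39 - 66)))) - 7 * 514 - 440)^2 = 154952224129971525625/9505542607236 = 16301249.76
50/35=10/7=1.43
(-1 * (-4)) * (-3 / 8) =-3 / 2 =-1.50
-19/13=-1.46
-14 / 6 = -7 / 3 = -2.33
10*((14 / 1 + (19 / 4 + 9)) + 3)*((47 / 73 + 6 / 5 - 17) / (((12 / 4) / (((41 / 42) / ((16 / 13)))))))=-10074233 / 8176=-1232.17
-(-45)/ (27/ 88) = 440/ 3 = 146.67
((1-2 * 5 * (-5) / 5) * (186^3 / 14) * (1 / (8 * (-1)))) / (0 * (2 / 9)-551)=8847927 / 7714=1147.00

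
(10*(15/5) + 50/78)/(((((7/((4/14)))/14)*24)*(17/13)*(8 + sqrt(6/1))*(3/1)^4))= 2390/2515779 -1195*sqrt(6)/10063116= 0.00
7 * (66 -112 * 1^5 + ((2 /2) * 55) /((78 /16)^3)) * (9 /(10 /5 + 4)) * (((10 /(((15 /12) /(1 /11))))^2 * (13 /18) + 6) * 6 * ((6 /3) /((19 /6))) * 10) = -5255200244000 /45458127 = -115605.30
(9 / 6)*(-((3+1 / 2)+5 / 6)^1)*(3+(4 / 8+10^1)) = -87.75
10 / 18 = 5 / 9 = 0.56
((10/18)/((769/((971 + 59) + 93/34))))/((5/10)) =175565/117657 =1.49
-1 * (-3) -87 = -84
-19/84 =-0.23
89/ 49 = 1.82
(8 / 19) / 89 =8 / 1691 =0.00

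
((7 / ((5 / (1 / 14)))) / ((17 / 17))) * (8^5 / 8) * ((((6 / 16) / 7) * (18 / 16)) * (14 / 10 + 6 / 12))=46.90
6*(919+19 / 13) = 71796 / 13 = 5522.77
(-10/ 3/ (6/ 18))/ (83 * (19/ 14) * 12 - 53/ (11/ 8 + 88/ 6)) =-1925/ 259569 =-0.01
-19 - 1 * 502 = -521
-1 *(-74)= 74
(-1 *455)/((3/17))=-2578.33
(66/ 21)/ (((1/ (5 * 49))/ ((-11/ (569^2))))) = -8470/ 323761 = -0.03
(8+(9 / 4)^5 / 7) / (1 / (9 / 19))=1047537 / 136192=7.69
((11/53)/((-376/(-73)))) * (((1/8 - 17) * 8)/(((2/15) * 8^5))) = -1626075/1306001408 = -0.00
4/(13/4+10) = 16/53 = 0.30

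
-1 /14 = -0.07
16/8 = 2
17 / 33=0.52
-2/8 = -1/4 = -0.25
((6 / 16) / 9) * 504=21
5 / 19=0.26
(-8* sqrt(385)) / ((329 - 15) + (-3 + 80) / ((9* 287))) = -2952* sqrt(385) / 115877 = -0.50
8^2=64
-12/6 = -2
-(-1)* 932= 932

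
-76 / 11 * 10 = -69.09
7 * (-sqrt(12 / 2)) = -7 * sqrt(6) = -17.15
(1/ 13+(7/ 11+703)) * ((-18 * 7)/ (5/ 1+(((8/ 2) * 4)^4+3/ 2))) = -2817668/ 2082795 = -1.35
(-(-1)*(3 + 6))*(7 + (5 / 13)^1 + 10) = 2034 / 13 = 156.46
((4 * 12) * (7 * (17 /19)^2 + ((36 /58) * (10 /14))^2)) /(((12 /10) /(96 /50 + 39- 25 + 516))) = 9179865466288 /74382245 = 123414.74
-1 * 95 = -95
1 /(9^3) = 1 /729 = 0.00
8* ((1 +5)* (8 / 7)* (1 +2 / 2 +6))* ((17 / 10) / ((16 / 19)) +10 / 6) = 56608 / 35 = 1617.37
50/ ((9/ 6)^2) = 200/ 9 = 22.22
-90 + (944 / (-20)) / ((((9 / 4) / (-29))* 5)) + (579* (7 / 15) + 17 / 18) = 136267 / 450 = 302.82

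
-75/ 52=-1.44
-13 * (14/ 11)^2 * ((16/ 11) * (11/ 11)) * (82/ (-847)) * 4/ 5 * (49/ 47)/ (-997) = -93603328/ 37733444045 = -0.00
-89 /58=-1.53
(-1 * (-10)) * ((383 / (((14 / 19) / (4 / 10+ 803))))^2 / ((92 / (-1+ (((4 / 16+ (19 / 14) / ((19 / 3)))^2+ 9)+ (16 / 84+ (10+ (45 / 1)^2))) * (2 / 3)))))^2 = 8324596990660695840184415232815143496209 / 124910785699840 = 66644340951186242796458570.00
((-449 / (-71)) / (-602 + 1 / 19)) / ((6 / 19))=-162089 / 4872162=-0.03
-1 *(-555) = 555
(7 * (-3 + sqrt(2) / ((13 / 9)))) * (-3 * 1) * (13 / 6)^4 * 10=999635 / 72 -76895 * sqrt(2) / 24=9352.74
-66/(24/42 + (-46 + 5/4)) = 1848/1237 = 1.49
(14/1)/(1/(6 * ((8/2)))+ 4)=336/97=3.46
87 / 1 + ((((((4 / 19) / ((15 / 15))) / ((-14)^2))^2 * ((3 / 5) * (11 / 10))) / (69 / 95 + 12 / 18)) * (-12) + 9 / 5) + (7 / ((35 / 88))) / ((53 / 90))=569619057354 / 4799346895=118.69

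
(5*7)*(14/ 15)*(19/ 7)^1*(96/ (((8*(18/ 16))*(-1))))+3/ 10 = -85093/ 90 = -945.48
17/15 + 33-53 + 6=-193/15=-12.87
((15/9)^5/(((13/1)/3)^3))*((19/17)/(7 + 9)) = 59375/5378256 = 0.01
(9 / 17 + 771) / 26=29.67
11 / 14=0.79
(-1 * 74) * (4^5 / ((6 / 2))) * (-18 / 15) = 151552 / 5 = 30310.40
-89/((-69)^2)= -0.02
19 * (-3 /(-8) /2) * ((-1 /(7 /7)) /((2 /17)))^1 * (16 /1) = -969 /2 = -484.50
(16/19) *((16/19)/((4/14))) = 896/361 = 2.48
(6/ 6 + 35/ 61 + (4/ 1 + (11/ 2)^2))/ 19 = 8741/ 4636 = 1.89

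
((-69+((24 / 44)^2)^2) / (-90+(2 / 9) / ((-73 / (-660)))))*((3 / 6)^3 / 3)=73652109 / 2257056560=0.03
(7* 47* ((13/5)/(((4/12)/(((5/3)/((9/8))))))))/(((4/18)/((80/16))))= 85540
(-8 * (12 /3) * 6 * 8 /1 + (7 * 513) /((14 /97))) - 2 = 46685 /2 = 23342.50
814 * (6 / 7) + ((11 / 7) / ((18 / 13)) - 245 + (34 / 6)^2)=61231 / 126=485.96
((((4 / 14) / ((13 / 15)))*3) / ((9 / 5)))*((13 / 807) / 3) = 50 / 16947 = 0.00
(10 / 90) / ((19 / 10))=10 / 171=0.06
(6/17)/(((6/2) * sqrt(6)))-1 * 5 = -5+sqrt(6)/51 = -4.95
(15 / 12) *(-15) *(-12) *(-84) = -18900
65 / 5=13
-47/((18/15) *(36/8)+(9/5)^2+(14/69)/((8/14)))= -162150/31033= -5.23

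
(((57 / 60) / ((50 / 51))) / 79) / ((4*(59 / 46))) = 22287 / 9322000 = 0.00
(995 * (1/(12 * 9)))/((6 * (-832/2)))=-995/269568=-0.00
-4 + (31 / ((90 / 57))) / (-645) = -77989 / 19350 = -4.03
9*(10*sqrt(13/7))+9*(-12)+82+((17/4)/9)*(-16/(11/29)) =-4546/99+90*sqrt(91)/7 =76.73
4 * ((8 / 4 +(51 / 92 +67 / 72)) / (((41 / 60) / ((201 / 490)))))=386657 / 46207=8.37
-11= -11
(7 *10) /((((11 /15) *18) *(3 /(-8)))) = -14.14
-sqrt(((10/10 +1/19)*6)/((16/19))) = -sqrt(30)/2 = -2.74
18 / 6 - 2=1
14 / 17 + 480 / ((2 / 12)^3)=1762574 / 17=103680.82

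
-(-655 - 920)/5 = 315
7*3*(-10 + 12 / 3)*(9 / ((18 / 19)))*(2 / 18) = -133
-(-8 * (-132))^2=-1115136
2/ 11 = 0.18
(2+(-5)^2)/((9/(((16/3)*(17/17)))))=16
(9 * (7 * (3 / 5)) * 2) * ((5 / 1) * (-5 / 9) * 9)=-1890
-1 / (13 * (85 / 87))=-87 / 1105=-0.08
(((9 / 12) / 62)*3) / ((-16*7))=-0.00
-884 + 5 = -879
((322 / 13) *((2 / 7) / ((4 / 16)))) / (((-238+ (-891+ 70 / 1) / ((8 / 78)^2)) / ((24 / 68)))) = -35328 / 276813329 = -0.00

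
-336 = -336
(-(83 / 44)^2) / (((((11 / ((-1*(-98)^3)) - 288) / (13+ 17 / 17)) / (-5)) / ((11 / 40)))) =-5673387727 / 23853569080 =-0.24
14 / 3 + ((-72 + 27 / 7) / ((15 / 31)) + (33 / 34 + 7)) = -457643 / 3570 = -128.19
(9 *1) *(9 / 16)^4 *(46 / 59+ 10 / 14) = 36433233 / 27066368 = 1.35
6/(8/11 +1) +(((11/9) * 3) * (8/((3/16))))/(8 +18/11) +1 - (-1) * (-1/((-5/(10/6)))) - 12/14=1280536/63441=20.18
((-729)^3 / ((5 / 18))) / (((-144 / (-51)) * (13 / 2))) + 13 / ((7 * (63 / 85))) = -8713473930799 / 114660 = -75994016.49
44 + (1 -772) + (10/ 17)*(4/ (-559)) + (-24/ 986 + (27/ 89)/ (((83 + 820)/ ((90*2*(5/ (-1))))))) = -124875954291/ 171690701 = -727.33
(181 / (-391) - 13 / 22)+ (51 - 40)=85557 / 8602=9.95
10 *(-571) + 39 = -5671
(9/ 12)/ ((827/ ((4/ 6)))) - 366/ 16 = -151337/ 6616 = -22.87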